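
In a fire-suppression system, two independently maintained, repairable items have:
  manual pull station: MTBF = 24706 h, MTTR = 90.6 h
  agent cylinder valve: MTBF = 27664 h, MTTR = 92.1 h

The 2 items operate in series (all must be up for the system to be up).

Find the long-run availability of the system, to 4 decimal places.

A(manual pull station) = MTBF/(MTBF+MTTR) = 24706/(24706+90.6) = 0.996346
A(agent cylinder valve) = MTBF/(MTBF+MTTR) = 27664/(27664+92.1) = 0.996682
Series availability: 0.996346 × 0.996682 = 0.9930

0.9930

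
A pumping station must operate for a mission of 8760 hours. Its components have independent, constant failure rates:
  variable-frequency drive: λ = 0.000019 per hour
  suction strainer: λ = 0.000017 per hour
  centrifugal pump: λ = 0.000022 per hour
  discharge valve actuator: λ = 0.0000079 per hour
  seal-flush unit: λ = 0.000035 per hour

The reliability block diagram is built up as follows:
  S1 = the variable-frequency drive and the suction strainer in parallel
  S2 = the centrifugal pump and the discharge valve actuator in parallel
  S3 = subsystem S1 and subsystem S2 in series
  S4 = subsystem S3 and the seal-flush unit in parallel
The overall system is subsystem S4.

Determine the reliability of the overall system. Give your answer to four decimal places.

0.9914

R(variable-frequency drive) = exp(−0.000019 × 8760) = 0.846674
R(suction strainer) = exp(−0.000017 × 8760) = 0.861638
R(centrifugal pump) = exp(−0.000022 × 8760) = 0.824713
R(discharge valve actuator) = exp(−0.0000079 × 8760) = 0.933136
R(seal-flush unit) = exp(−0.000035 × 8760) = 0.735945
Parallel (variable-frequency drive and suction strainer): 1 − (1 − 0.846674)(1 − 0.861638) = 0.978786
Parallel (centrifugal pump and discharge valve actuator): 1 − (1 − 0.824713)(1 − 0.933136) = 0.988280
Series ([0.978786] and [0.988280]): 0.978786 × 0.988280 = 0.967315
Parallel ([0.967315] and seal-flush unit): 1 − (1 − 0.967315)(1 − 0.735945) = 0.9914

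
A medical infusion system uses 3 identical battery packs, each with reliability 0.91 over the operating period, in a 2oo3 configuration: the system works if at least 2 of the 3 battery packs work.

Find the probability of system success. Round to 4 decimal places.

R = Σ_{i=2}^{3} C(3,i) p^i (1−p)^{3−i} with p = 0.91
C(3,2)·0.91^2·0.09^1 = 0.223587
C(3,3)·0.91^3·0.09^0 = 0.753571
Sum = 0.9772

0.9772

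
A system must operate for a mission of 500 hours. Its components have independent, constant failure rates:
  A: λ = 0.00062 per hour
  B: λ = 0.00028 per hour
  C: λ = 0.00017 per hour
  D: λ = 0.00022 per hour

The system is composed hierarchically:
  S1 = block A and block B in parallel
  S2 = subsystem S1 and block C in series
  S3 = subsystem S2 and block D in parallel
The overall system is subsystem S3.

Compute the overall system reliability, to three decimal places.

0.988

R(A) = exp(−0.00062 × 500) = 0.73345
R(B) = exp(−0.00028 × 500) = 0.86936
R(C) = exp(−0.00017 × 500) = 0.91851
R(D) = exp(−0.00022 × 500) = 0.89583
Parallel (A and B): 1 − (1 − 0.73345)(1 − 0.86936) = 0.96518
Series ([0.96518] and C): 0.96518 × 0.91851 = 0.88653
Parallel ([0.88653] and D): 1 − (1 − 0.88653)(1 − 0.89583) = 0.988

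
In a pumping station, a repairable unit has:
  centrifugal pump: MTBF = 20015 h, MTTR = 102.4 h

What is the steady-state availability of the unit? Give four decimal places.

0.9949

A(centrifugal pump) = MTBF/(MTBF+MTTR) = 20015/(20015+102.4) = 0.9949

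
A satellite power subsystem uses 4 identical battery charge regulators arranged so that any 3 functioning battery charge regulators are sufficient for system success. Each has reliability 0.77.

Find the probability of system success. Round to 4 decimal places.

R = Σ_{i=3}^{4} C(4,i) p^i (1−p)^{4−i} with p = 0.77
C(4,3)·0.77^3·0.23^1 = 0.420010
C(4,4)·0.77^4·0.23^0 = 0.351530
Sum = 0.7715

0.7715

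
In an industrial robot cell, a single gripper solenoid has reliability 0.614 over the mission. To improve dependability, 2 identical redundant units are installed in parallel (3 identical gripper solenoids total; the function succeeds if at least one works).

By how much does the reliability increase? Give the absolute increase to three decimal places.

R_before = 0.614
R_after = 1 − (1 − 0.614)^3 = 0.942
ΔR = 0.942 − 0.614 = 0.328

0.328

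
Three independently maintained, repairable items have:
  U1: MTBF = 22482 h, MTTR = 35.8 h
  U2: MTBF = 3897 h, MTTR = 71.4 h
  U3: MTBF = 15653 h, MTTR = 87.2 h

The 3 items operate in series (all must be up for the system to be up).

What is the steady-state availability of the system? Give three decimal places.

0.975

A(U1) = MTBF/(MTBF+MTTR) = 22482/(22482+35.8) = 0.998410
A(U2) = MTBF/(MTBF+MTTR) = 3897/(3897+71.4) = 0.982008
A(U3) = MTBF/(MTBF+MTTR) = 15653/(15653+87.2) = 0.994460
Series availability: 0.998410 × 0.982008 × 0.994460 = 0.975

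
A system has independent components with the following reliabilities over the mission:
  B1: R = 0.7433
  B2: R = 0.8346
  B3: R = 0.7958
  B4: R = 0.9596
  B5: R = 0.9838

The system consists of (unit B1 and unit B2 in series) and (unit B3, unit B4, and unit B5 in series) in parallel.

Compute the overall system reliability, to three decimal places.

0.906

Series (B1 and B2): 0.74330 × 0.83460 = 0.62036
Series (B3, B4, and B5): 0.79580 × 0.95960 × 0.98380 = 0.75128
Parallel ([0.62036] and [0.75128]): 1 − (1 − 0.62036)(1 − 0.75128) = 0.906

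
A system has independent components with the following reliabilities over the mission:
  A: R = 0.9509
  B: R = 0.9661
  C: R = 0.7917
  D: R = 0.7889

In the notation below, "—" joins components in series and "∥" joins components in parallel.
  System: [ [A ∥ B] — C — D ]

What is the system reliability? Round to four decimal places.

0.6235

Parallel (A and B): 1 − (1 − 0.950900)(1 − 0.966100) = 0.998336
Series ([0.998336], C, and D): 0.998336 × 0.791700 × 0.788900 = 0.6235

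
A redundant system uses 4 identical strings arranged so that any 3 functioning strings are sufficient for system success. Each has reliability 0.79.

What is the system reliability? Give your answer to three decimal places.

R = Σ_{i=3}^{4} C(4,i) p^i (1−p)^{4−i} with p = 0.79
C(4,3)·0.79^3·0.21^1 = 0.41415
C(4,4)·0.79^4·0.21^0 = 0.38950
Sum = 0.804

0.804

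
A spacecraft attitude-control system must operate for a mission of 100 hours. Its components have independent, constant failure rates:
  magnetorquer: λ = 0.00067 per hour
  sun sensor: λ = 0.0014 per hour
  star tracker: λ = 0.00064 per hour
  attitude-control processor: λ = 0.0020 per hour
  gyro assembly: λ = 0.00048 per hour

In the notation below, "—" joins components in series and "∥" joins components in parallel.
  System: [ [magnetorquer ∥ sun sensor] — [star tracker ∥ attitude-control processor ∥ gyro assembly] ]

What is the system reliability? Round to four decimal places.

0.9910

R(magnetorquer) = exp(−0.00067 × 100) = 0.935195
R(sun sensor) = exp(−0.0014 × 100) = 0.869358
R(star tracker) = exp(−0.00064 × 100) = 0.938005
R(attitude-control processor) = exp(−0.0020 × 100) = 0.818731
R(gyro assembly) = exp(−0.00048 × 100) = 0.953134
Parallel (magnetorquer and sun sensor): 1 − (1 − 0.935195)(1 − 0.869358) = 0.991534
Parallel (star tracker, attitude-control processor, and gyro assembly): 1 − (1 − 0.938005)(1 − 0.818731)(1 − 0.953134) = 0.999473
Series ([0.991534] and [0.999473]): 0.991534 × 0.999473 = 0.9910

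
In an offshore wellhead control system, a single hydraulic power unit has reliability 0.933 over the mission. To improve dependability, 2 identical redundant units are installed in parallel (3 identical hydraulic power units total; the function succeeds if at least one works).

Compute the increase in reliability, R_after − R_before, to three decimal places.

R_before = 0.933
R_after = 1 − (1 − 0.933)^3 = 1.000
ΔR = 1.000 − 0.933 = 0.067

0.067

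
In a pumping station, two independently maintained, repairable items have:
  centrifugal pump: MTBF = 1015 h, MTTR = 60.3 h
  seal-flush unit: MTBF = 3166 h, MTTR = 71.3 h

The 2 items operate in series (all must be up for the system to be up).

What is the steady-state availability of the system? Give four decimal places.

0.9231

A(centrifugal pump) = MTBF/(MTBF+MTTR) = 1015/(1015+60.3) = 0.943923
A(seal-flush unit) = MTBF/(MTBF+MTTR) = 3166/(3166+71.3) = 0.977975
Series availability: 0.943923 × 0.977975 = 0.9231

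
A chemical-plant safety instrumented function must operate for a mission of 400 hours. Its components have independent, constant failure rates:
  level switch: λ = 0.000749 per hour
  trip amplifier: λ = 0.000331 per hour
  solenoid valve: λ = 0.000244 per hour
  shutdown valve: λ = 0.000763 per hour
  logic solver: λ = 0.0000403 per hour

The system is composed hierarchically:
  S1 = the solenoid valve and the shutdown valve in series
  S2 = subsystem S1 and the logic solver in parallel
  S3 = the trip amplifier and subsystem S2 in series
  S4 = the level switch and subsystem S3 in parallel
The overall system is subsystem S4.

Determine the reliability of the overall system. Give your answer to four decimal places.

R(level switch) = exp(−0.000749 × 400) = 0.741115
R(trip amplifier) = exp(−0.000331 × 400) = 0.875991
R(solenoid valve) = exp(−0.000244 × 400) = 0.907012
R(shutdown valve) = exp(−0.000763 × 400) = 0.736976
R(logic solver) = exp(−0.0000403 × 400) = 0.984009
Series (solenoid valve and shutdown valve): 0.907012 × 0.736976 = 0.668446
Parallel ([0.668446] and logic solver): 1 − (1 − 0.668446)(1 − 0.984009) = 0.994698
Series (trip amplifier and [0.994698]): 0.875991 × 0.994698 = 0.871346
Parallel (level switch and [0.871346]): 1 − (1 − 0.741115)(1 − 0.871346) = 0.9667

0.9667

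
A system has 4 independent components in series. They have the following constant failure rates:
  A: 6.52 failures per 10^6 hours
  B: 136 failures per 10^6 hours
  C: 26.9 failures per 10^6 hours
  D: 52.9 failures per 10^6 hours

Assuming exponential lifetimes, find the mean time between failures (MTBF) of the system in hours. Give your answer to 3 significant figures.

Series of exponential components: λ_sys = Σ λ_i
λ_sys = 0.00000652 + 0.000136 + 0.0000269 + 0.0000529 = 2.2232e-04 /h
MTBF = 1 / λ_sys = 4500 h

4500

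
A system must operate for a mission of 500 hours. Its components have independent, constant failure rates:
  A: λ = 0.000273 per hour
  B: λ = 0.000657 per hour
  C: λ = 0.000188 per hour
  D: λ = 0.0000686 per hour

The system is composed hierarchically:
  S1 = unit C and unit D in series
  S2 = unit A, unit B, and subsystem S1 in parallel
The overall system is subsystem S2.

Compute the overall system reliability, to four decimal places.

R(A) = exp(−0.000273 × 500) = 0.872406
R(B) = exp(−0.000657 × 500) = 0.720003
R(C) = exp(−0.000188 × 500) = 0.910283
R(D) = exp(−0.0000686 × 500) = 0.966282
Series (C and D): 0.910283 × 0.966282 = 0.879590
Parallel (A, B, and [0.879590]): 1 − (1 − 0.872406)(1 − 0.720003)(1 − 0.879590) = 0.9957

0.9957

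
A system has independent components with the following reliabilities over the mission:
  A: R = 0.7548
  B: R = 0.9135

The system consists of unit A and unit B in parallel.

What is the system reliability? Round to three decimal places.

0.979

Parallel (A and B): 1 − (1 − 0.75480)(1 − 0.91350) = 0.979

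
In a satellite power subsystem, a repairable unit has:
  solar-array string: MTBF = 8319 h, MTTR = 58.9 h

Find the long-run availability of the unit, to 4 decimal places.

A(solar-array string) = MTBF/(MTBF+MTTR) = 8319/(8319+58.9) = 0.9930

0.9930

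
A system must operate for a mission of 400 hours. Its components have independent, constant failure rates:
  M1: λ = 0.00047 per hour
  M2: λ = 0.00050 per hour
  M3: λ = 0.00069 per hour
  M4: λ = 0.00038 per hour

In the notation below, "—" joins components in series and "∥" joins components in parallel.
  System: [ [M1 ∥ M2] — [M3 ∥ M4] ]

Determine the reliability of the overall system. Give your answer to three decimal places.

0.936

R(M1) = exp(−0.00047 × 400) = 0.82861
R(M2) = exp(−0.00050 × 400) = 0.81873
R(M3) = exp(−0.00069 × 400) = 0.75881
R(M4) = exp(−0.00038 × 400) = 0.85899
Parallel (M1 and M2): 1 − (1 − 0.82861)(1 − 0.81873) = 0.96893
Parallel (M3 and M4): 1 − (1 − 0.75881)(1 − 0.85899) = 0.96599
Series ([0.96893] and [0.96599]): 0.96893 × 0.96599 = 0.936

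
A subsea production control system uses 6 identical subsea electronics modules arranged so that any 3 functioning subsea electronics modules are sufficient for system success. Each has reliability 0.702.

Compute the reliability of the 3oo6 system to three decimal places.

R = Σ_{i=3}^{6} C(6,i) p^i (1−p)^{6−i} with p = 0.702
C(6,3)·0.702^3·0.298^3 = 0.18310
C(6,4)·0.702^4·0.298^2 = 0.32350
C(6,5)·0.702^5·0.298^1 = 0.30483
C(6,6)·0.702^6·0.298^0 = 0.11968
Sum = 0.931

0.931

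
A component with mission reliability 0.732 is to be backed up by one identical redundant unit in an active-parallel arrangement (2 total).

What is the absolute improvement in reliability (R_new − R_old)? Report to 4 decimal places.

R_before = 0.732
R_after = 1 − (1 − 0.732)^2 = 0.9282
ΔR = 0.9282 − 0.732 = 0.1962

0.1962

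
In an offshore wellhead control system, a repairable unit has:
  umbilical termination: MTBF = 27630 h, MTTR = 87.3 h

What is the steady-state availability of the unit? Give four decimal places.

A(umbilical termination) = MTBF/(MTBF+MTTR) = 27630/(27630+87.3) = 0.9969

0.9969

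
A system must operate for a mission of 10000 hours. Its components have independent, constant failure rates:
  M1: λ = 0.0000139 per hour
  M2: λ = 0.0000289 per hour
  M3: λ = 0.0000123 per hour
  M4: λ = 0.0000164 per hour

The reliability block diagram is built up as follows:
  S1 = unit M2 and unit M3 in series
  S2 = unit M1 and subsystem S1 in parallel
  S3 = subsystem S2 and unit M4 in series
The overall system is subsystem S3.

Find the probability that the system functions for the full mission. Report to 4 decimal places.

R(M1) = exp(−0.0000139 × 10000) = 0.870228
R(M2) = exp(−0.0000289 × 10000) = 0.749012
R(M3) = exp(−0.0000123 × 10000) = 0.884264
R(M4) = exp(−0.0000164 × 10000) = 0.848742
Series (M2 and M3): 0.749012 × 0.884264 = 0.662324
Parallel (M1 and [0.662324]): 1 − (1 − 0.870228)(1 − 0.662324) = 0.956179
Series ([0.956179] and M4): 0.956179 × 0.848742 = 0.8115

0.8115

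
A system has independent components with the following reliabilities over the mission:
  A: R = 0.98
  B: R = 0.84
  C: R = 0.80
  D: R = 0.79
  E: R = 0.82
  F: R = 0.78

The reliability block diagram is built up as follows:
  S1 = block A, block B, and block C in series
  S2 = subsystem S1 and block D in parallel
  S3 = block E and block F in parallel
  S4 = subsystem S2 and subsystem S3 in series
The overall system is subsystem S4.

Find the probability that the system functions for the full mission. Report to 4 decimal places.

0.8915

Series (A, B, and C): 0.980000 × 0.840000 × 0.800000 = 0.658560
Parallel ([0.658560] and D): 1 − (1 − 0.658560)(1 − 0.790000) = 0.928298
Parallel (E and F): 1 − (1 − 0.820000)(1 − 0.780000) = 0.960400
Series ([0.928298] and [0.960400]): 0.928298 × 0.960400 = 0.8915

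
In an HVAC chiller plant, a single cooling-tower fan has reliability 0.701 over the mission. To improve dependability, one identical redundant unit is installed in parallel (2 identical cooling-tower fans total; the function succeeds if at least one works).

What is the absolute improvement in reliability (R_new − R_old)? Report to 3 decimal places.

R_before = 0.701
R_after = 1 − (1 − 0.701)^2 = 0.911
ΔR = 0.911 − 0.701 = 0.210

0.210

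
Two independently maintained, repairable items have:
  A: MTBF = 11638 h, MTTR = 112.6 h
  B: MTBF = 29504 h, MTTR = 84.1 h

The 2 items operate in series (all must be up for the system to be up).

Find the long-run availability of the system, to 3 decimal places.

A(A) = MTBF/(MTBF+MTTR) = 11638/(11638+112.6) = 0.990418
A(B) = MTBF/(MTBF+MTTR) = 29504/(29504+84.1) = 0.997158
Series availability: 0.990418 × 0.997158 = 0.988

0.988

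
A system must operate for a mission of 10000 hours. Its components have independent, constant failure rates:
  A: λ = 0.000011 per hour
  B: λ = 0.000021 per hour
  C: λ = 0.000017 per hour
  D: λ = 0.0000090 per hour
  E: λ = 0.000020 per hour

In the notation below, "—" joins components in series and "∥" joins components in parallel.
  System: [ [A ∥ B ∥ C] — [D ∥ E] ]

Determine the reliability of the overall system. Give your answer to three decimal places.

0.981

R(A) = exp(−0.000011 × 10000) = 0.89583
R(B) = exp(−0.000021 × 10000) = 0.81058
R(C) = exp(−0.000017 × 10000) = 0.84366
R(D) = exp(−0.0000090 × 10000) = 0.91393
R(E) = exp(−0.000020 × 10000) = 0.81873
Parallel (A, B, and C): 1 − (1 − 0.89583)(1 − 0.81058)(1 − 0.84366) = 0.99692
Parallel (D and E): 1 − (1 − 0.91393)(1 − 0.81873) = 0.98440
Series ([0.99692] and [0.98440]): 0.99692 × 0.98440 = 0.981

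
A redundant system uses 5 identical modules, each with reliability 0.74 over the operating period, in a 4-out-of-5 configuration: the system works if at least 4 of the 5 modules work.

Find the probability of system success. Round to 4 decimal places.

0.6117

R = Σ_{i=4}^{5} C(5,i) p^i (1−p)^{5−i} with p = 0.74
C(5,4)·0.74^4·0.26^1 = 0.389825
C(5,5)·0.74^5·0.26^0 = 0.221901
Sum = 0.6117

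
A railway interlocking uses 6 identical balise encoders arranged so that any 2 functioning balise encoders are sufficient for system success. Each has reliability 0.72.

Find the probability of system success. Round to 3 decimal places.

R = Σ_{i=2}^{6} C(6,i) p^i (1−p)^{6−i} with p = 0.72
C(6,2)·0.72^2·0.28^4 = 0.04780
C(6,3)·0.72^3·0.28^3 = 0.16387
C(6,4)·0.72^4·0.28^2 = 0.31604
C(6,5)·0.72^5·0.28^1 = 0.32507
C(6,6)·0.72^6·0.28^0 = 0.13931
Sum = 0.992

0.992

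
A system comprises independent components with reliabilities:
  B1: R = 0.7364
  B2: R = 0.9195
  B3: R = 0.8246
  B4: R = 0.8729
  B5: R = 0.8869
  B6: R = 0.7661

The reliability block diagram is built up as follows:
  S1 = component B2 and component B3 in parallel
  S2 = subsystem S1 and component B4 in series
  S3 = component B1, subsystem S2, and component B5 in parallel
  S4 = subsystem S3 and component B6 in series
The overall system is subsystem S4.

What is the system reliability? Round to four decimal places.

0.7629

Parallel (B2 and B3): 1 − (1 − 0.919500)(1 − 0.824600) = 0.985880
Series ([0.985880] and B4): 0.985880 × 0.872900 = 0.860575
Parallel (B1, [0.860575], and B5): 1 − (1 − 0.736400)(1 − 0.860575)(1 − 0.886900) = 0.995843
Series ([0.995843] and B6): 0.995843 × 0.766100 = 0.7629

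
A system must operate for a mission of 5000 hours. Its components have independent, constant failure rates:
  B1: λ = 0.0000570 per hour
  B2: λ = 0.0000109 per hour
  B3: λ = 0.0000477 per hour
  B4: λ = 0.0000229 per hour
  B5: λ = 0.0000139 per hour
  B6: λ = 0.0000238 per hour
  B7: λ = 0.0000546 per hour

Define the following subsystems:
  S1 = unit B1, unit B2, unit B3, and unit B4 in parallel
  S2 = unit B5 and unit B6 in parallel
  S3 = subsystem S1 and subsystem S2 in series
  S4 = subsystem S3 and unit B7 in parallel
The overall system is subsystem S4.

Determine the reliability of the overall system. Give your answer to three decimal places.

0.998

R(B1) = exp(−0.0000570 × 5000) = 0.75201
R(B2) = exp(−0.0000109 × 5000) = 0.94696
R(B3) = exp(−0.0000477 × 5000) = 0.78781
R(B4) = exp(−0.0000229 × 5000) = 0.89181
R(B5) = exp(−0.0000139 × 5000) = 0.93286
R(B6) = exp(−0.0000238 × 5000) = 0.88781
R(B7) = exp(−0.0000546 × 5000) = 0.76109
Parallel (B1, B2, B3, and B4): 1 − (1 − 0.75201)(1 − 0.94696)(1 − 0.78781)(1 − 0.89181) = 0.99970
Parallel (B5 and B6): 1 − (1 − 0.93286)(1 − 0.88781) = 0.99247
Series ([0.99970] and [0.99247]): 0.99970 × 0.99247 = 0.99217
Parallel ([0.99217] and B7): 1 − (1 − 0.99217)(1 − 0.76109) = 0.998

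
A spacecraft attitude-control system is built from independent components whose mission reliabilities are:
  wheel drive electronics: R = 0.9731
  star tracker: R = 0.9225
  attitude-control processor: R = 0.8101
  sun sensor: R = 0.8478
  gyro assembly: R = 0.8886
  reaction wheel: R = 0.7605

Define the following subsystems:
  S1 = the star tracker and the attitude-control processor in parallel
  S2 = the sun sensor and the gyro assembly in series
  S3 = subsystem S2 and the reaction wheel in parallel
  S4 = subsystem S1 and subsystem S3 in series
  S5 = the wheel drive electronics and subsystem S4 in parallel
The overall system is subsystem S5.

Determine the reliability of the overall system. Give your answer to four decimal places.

Parallel (star tracker and attitude-control processor): 1 − (1 − 0.922500)(1 − 0.810100) = 0.985283
Series (sun sensor and gyro assembly): 0.847800 × 0.888600 = 0.753355
Parallel ([0.753355] and reaction wheel): 1 − (1 − 0.753355)(1 − 0.760500) = 0.940929
Series ([0.985283] and [0.940929]): 0.985283 × 0.940929 = 0.927081
Parallel (wheel drive electronics and [0.927081]): 1 − (1 − 0.973100)(1 − 0.927081) = 0.9980

0.9980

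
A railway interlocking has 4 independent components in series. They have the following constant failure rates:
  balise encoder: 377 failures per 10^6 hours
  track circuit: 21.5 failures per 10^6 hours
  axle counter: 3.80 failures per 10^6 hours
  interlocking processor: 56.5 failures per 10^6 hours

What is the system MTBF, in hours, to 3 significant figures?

2180

Series of exponential components: λ_sys = Σ λ_i
λ_sys = 0.000377 + 0.0000215 + 0.00000380 + 0.0000565 = 4.5880e-04 /h
MTBF = 1 / λ_sys = 2180 h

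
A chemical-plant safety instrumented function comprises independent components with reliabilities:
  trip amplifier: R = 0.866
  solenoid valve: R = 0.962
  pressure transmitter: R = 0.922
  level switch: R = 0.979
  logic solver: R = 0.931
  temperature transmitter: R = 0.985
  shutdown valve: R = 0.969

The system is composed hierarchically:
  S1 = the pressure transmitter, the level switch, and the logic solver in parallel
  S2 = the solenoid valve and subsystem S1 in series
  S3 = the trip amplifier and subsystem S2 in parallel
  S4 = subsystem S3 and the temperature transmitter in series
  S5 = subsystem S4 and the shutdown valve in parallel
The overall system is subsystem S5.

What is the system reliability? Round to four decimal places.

0.9994

Parallel (pressure transmitter, level switch, and logic solver): 1 − (1 − 0.922000)(1 − 0.979000)(1 − 0.931000) = 0.999887
Series (solenoid valve and [0.999887]): 0.962000 × 0.999887 = 0.961891
Parallel (trip amplifier and [0.961891]): 1 − (1 − 0.866000)(1 − 0.961891) = 0.994893
Series ([0.994893] and temperature transmitter): 0.994893 × 0.985000 = 0.979970
Parallel ([0.979970] and shutdown valve): 1 − (1 − 0.979970)(1 − 0.969000) = 0.9994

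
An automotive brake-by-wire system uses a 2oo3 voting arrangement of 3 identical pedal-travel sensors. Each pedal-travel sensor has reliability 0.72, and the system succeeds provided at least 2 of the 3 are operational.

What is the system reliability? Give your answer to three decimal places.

R = Σ_{i=2}^{3} C(3,i) p^i (1−p)^{3−i} with p = 0.72
C(3,2)·0.72^2·0.28^1 = 0.43546
C(3,3)·0.72^3·0.28^0 = 0.37325
Sum = 0.809

0.809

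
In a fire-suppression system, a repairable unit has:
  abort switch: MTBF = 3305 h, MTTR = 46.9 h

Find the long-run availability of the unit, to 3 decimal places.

0.986

A(abort switch) = MTBF/(MTBF+MTTR) = 3305/(3305+46.9) = 0.986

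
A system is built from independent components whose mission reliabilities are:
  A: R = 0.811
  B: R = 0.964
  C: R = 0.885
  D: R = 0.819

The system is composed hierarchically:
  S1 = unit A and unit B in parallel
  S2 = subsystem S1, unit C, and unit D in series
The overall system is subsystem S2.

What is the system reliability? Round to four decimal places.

Parallel (A and B): 1 − (1 − 0.811000)(1 − 0.964000) = 0.993196
Series ([0.993196], C, and D): 0.993196 × 0.885000 × 0.819000 = 0.7199

0.7199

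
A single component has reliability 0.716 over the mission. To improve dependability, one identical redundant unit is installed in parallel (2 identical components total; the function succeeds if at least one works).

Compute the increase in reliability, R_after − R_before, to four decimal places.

0.2033

R_before = 0.716
R_after = 1 − (1 − 0.716)^2 = 0.9193
ΔR = 0.9193 − 0.716 = 0.2033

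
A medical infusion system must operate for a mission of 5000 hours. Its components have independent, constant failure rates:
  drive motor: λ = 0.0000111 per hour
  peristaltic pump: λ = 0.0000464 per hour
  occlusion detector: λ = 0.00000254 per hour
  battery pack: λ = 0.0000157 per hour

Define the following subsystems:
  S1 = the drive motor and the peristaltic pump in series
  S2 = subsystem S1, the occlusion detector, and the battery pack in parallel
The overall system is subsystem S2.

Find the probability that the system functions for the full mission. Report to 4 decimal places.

0.9998

R(drive motor) = exp(−0.0000111 × 5000) = 0.946012
R(peristaltic pump) = exp(−0.0000464 × 5000) = 0.792946
R(occlusion detector) = exp(−0.00000254 × 5000) = 0.987380
R(battery pack) = exp(−0.0000157 × 5000) = 0.924502
Series (drive motor and peristaltic pump): 0.946012 × 0.792946 = 0.750136
Parallel ([0.750136], occlusion detector, and battery pack): 1 − (1 − 0.750136)(1 − 0.987380)(1 − 0.924502) = 0.9998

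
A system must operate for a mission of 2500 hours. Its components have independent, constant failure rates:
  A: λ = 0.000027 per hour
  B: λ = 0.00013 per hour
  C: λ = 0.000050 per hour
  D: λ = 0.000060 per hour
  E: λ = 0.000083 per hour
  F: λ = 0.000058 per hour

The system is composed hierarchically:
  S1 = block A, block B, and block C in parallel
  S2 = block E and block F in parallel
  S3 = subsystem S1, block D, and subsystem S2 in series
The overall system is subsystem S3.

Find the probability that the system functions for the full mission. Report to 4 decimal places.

R(A) = exp(−0.000027 × 2500) = 0.934728
R(B) = exp(−0.00013 × 2500) = 0.722527
R(C) = exp(−0.000050 × 2500) = 0.882497
R(D) = exp(−0.000060 × 2500) = 0.860708
R(E) = exp(−0.000083 × 2500) = 0.812613
R(F) = exp(−0.000058 × 2500) = 0.865022
Parallel (A, B, and C): 1 − (1 − 0.934728)(1 − 0.722527)(1 − 0.882497) = 0.997872
Parallel (E and F): 1 − (1 − 0.812613)(1 − 0.865022) = 0.974707
Series ([0.997872], D, and [0.974707]): 0.997872 × 0.860708 × 0.974707 = 0.8372

0.8372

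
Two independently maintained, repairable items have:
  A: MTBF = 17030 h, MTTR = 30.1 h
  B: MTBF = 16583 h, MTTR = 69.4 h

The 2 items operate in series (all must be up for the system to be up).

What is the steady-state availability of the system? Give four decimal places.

A(A) = MTBF/(MTBF+MTTR) = 17030/(17030+30.1) = 0.998236
A(B) = MTBF/(MTBF+MTTR) = 16583/(16583+69.4) = 0.995832
Series availability: 0.998236 × 0.995832 = 0.9941

0.9941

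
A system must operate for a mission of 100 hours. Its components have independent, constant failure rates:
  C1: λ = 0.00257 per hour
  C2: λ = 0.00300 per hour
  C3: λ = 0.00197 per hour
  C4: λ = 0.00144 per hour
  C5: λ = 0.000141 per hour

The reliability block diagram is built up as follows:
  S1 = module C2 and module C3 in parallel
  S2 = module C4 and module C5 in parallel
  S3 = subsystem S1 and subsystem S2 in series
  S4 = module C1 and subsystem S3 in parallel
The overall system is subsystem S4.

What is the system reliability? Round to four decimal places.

0.9891

R(C1) = exp(−0.00257 × 100) = 0.773368
R(C2) = exp(−0.00300 × 100) = 0.740818
R(C3) = exp(−0.00197 × 100) = 0.821191
R(C4) = exp(−0.00144 × 100) = 0.865888
R(C5) = exp(−0.000141 × 100) = 0.985999
Parallel (C2 and C3): 1 − (1 − 0.740818)(1 − 0.821191) = 0.953656
Parallel (C4 and C5): 1 − (1 − 0.865888)(1 − 0.985999) = 0.998122
Series ([0.953656] and [0.998122]): 0.953656 × 0.998122 = 0.951865
Parallel (C1 and [0.951865]): 1 − (1 − 0.773368)(1 − 0.951865) = 0.9891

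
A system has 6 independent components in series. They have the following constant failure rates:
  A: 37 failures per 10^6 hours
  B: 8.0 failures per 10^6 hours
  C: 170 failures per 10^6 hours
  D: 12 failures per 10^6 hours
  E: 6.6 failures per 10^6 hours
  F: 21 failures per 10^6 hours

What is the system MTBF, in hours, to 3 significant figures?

3930

Series of exponential components: λ_sys = Σ λ_i
λ_sys = 0.000037 + 0.0000080 + 0.00017 + 0.000012 + 0.0000066 + 0.000021 = 2.5460e-04 /h
MTBF = 1 / λ_sys = 3930 h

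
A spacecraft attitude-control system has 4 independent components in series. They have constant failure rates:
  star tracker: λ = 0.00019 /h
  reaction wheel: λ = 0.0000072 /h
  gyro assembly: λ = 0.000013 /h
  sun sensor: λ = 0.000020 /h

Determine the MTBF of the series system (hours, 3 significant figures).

4340

Series of exponential components: λ_sys = Σ λ_i
λ_sys = 0.00019 + 0.0000072 + 0.000013 + 0.000020 = 2.3020e-04 /h
MTBF = 1 / λ_sys = 4340 h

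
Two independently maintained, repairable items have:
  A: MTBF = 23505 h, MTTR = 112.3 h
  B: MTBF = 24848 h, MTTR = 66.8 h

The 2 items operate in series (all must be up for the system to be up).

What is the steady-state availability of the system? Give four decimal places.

0.9926

A(A) = MTBF/(MTBF+MTTR) = 23505/(23505+112.3) = 0.995245
A(B) = MTBF/(MTBF+MTTR) = 24848/(24848+66.8) = 0.997319
Series availability: 0.995245 × 0.997319 = 0.9926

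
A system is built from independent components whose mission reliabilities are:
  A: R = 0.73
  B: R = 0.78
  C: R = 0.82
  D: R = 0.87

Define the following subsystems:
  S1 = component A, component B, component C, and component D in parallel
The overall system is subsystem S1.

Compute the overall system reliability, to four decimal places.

0.9986

Parallel (A, B, C, and D): 1 − (1 − 0.730000)(1 − 0.780000)(1 − 0.820000)(1 − 0.870000) = 0.9986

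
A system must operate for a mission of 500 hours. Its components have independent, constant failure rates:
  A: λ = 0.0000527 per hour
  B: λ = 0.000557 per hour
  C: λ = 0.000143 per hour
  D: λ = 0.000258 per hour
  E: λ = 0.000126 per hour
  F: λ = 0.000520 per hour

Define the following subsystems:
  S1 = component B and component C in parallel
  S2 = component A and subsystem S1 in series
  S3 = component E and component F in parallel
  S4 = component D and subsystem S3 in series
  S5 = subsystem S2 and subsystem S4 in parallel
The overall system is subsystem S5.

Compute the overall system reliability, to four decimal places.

R(A) = exp(−0.0000527 × 500) = 0.973994
R(B) = exp(−0.000557 × 500) = 0.756918
R(C) = exp(−0.000143 × 500) = 0.930996
R(D) = exp(−0.000258 × 500) = 0.878974
R(E) = exp(−0.000126 × 500) = 0.938943
R(F) = exp(−0.000520 × 500) = 0.771052
Parallel (B and C): 1 − (1 − 0.756918)(1 − 0.930996) = 0.983226
Series (A and [0.983226]): 0.973994 × 0.983226 = 0.957656
Parallel (E and F): 1 − (1 − 0.938943)(1 − 0.771052) = 0.986021
Series (D and [0.986021]): 0.878974 × 0.986021 = 0.866687
Parallel ([0.957656] and [0.866687]): 1 − (1 − 0.957656)(1 − 0.866687) = 0.9944

0.9944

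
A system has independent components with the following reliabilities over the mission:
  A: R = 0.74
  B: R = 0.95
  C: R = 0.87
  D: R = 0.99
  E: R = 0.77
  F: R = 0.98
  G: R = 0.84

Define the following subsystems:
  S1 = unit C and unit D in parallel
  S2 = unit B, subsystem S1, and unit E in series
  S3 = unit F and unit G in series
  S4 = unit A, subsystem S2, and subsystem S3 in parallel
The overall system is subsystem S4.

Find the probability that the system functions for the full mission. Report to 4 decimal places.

Parallel (C and D): 1 − (1 − 0.870000)(1 − 0.990000) = 0.998700
Series (B, [0.998700], and E): 0.950000 × 0.998700 × 0.770000 = 0.730549
Series (F and G): 0.980000 × 0.840000 = 0.823200
Parallel (A, [0.730549], and [0.823200]): 1 − (1 − 0.740000)(1 − 0.730549)(1 − 0.823200) = 0.9876

0.9876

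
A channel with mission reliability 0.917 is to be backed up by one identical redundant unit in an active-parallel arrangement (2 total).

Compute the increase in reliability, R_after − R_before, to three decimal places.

0.076

R_before = 0.917
R_after = 1 − (1 − 0.917)^2 = 0.993
ΔR = 0.993 − 0.917 = 0.076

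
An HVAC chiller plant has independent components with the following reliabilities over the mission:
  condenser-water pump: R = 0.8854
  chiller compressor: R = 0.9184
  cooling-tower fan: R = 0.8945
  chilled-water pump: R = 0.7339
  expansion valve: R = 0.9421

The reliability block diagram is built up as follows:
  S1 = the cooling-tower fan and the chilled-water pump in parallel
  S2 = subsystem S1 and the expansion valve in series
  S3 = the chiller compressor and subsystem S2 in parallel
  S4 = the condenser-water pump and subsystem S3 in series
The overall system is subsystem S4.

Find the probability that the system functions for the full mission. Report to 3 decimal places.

Parallel (cooling-tower fan and chilled-water pump): 1 − (1 − 0.89450)(1 − 0.73390) = 0.97193
Series ([0.97193] and expansion valve): 0.97193 × 0.94210 = 0.91566
Parallel (chiller compressor and [0.91566]): 1 − (1 − 0.91840)(1 − 0.91566) = 0.99312
Series (condenser-water pump and [0.99312]): 0.88540 × 0.99312 = 0.879

0.879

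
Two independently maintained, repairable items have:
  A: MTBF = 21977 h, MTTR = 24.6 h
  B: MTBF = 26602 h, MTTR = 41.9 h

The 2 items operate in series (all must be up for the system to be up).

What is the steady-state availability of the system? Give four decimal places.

0.9973

A(A) = MTBF/(MTBF+MTTR) = 21977/(21977+24.6) = 0.998882
A(B) = MTBF/(MTBF+MTTR) = 26602/(26602+41.9) = 0.998427
Series availability: 0.998882 × 0.998427 = 0.9973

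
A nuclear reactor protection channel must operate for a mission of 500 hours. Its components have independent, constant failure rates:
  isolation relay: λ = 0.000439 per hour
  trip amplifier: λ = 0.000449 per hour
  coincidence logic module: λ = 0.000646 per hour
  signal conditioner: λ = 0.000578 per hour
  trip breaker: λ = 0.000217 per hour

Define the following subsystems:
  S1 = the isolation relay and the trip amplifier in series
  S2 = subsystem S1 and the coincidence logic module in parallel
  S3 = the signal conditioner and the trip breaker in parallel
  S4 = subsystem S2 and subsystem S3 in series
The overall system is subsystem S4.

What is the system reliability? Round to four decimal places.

0.8778

R(isolation relay) = exp(−0.000439 × 500) = 0.802920
R(trip amplifier) = exp(−0.000449 × 500) = 0.798916
R(coincidence logic module) = exp(−0.000646 × 500) = 0.723974
R(signal conditioner) = exp(−0.000578 × 500) = 0.749012
R(trip breaker) = exp(−0.000217 × 500) = 0.897179
Series (isolation relay and trip amplifier): 0.802920 × 0.798916 = 0.641466
Parallel ([0.641466] and coincidence logic module): 1 − (1 − 0.641466)(1 − 0.723974) = 0.901035
Parallel (signal conditioner and trip breaker): 1 − (1 − 0.749012)(1 − 0.897179) = 0.974193
Series ([0.901035] and [0.974193]): 0.901035 × 0.974193 = 0.8778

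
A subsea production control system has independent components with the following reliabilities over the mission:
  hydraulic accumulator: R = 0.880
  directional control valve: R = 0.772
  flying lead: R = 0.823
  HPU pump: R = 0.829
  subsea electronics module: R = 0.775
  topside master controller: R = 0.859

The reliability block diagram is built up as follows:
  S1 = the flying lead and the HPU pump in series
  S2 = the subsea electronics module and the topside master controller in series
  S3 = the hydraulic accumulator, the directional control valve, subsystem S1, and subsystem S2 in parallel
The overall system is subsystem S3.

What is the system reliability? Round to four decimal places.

Series (flying lead and HPU pump): 0.823000 × 0.829000 = 0.682267
Series (subsea electronics module and topside master controller): 0.775000 × 0.859000 = 0.665725
Parallel (hydraulic accumulator, directional control valve, [0.682267], and [0.665725]): 1 − (1 − 0.880000)(1 − 0.772000)(1 − 0.682267)(1 − 0.665725) = 0.9971

0.9971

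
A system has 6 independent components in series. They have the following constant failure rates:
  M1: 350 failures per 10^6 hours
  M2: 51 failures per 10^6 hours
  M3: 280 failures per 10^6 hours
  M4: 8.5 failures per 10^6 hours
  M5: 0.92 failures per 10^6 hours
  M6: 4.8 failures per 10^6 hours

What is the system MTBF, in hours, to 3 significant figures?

1440

Series of exponential components: λ_sys = Σ λ_i
λ_sys = 0.00035 + 0.000051 + 0.00028 + 0.0000085 + 0.00000092 + 0.0000048 = 6.9522e-04 /h
MTBF = 1 / λ_sys = 1440 h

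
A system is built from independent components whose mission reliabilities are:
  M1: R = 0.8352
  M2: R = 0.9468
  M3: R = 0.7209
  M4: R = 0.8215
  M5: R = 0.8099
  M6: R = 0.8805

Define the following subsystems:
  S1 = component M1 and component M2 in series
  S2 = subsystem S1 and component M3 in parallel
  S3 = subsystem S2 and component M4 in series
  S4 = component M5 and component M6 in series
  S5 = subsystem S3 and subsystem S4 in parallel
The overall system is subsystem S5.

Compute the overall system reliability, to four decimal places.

Series (M1 and M2): 0.835200 × 0.946800 = 0.790767
Parallel ([0.790767] and M3): 1 − (1 − 0.790767)(1 − 0.720900) = 0.941603
Series ([0.941603] and M4): 0.941603 × 0.821500 = 0.773527
Series (M5 and M6): 0.809900 × 0.880500 = 0.713117
Parallel ([0.773527] and [0.713117]): 1 − (1 − 0.773527)(1 − 0.713117) = 0.9350

0.9350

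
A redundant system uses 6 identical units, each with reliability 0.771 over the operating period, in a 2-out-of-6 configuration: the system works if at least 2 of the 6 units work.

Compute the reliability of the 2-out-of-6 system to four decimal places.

R = Σ_{i=2}^{6} C(6,i) p^i (1−p)^{6−i} with p = 0.771
C(6,2)·0.771^2·0.229^4 = 0.024521
C(6,3)·0.771^3·0.229^3 = 0.110078
C(6,4)·0.771^4·0.229^2 = 0.277958
C(6,5)·0.771^5·0.229^1 = 0.374333
C(6,6)·0.771^6·0.229^0 = 0.210052
Sum = 0.9969

0.9969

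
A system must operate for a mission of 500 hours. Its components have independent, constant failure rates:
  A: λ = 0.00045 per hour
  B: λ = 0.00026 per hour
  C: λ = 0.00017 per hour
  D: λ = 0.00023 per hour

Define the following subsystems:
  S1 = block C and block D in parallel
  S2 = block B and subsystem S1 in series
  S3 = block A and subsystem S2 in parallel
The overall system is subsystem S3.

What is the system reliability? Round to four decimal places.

R(A) = exp(−0.00045 × 500) = 0.798516
R(B) = exp(−0.00026 × 500) = 0.878095
R(C) = exp(−0.00017 × 500) = 0.918512
R(D) = exp(−0.00023 × 500) = 0.891366
Parallel (C and D): 1 − (1 − 0.918512)(1 − 0.891366) = 0.991148
Series (B and [0.991148]): 0.878095 × 0.991148 = 0.870322
Parallel (A and [0.870322]): 1 − (1 − 0.798516)(1 − 0.870322) = 0.9739

0.9739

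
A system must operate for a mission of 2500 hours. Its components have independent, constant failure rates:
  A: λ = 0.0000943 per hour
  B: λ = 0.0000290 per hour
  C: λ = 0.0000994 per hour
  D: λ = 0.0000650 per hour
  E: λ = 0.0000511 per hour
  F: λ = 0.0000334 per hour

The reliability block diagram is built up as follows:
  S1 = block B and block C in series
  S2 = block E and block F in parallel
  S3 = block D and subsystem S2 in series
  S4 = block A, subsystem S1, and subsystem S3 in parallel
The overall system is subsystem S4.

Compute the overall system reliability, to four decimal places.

R(A) = exp(−0.0000943 × 2500) = 0.789978
R(B) = exp(−0.0000290 × 2500) = 0.930066
R(C) = exp(−0.0000994 × 2500) = 0.779970
R(D) = exp(−0.0000650 × 2500) = 0.850016
R(E) = exp(−0.0000511 × 2500) = 0.880073
R(F) = exp(−0.0000334 × 2500) = 0.919891
Series (B and C): 0.930066 × 0.779970 = 0.725424
Parallel (E and F): 1 − (1 − 0.880073)(1 − 0.919891) = 0.990393
Series (D and [0.990393]): 0.850016 × 0.990393 = 0.841850
Parallel (A, [0.725424], and [0.841850]): 1 − (1 − 0.789978)(1 − 0.725424)(1 − 0.841850) = 0.9909

0.9909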